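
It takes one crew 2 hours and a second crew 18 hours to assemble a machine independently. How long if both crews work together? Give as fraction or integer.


Rate of A = 1/2 job per hour
Rate of B = 1/18 job per hour
Combined rate = 1/2 + 1/18
Find common denominator: (18 + 2)/(2*18) = 20/36
Combined rate = 5/9 job per hour
Time together = 1 / (5/9) = 9/5 hours

9/5


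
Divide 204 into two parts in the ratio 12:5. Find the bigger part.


Total parts = 12 + 5 = 17
Value per part = 204 / 17 = 12
First share = 12 * 12 = 144
Second share = 5 * 12 = 60
Larger share = 144

144


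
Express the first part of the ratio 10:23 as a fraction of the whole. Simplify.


Total parts = 10 + 23 = 33
First part fraction = 10/33
Simplify: 10/33 = 10/33

10/33


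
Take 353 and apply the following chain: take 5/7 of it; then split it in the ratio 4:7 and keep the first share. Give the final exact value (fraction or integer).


Start with 353.
Step 1: Take 5/7: 353 * 5/7 = 1765/7
Step 2: Split 4:7, first share = 1765/7 * 4/11 = 7060/77
Final result = 7060/77

7060/77


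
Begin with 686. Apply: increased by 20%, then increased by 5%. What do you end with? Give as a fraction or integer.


Start: 686
Step 1: increase by 20% => multiply by 120/100
  686 * 120/100 = 4116/5
Step 2: increase by 5% => multiply by 105/100
  4116/5 * 105/100 = 21609/25
Final value = 21609/25

21609/25


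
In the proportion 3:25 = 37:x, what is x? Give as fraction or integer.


Setting up: 3/25 = 37/x
Cross multiply: 3 * x = 25 * 37
3x = 925
x = 925/3
x = 925/3

925/3


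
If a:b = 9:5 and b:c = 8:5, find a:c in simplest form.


Given a:b = 9:5 and b:c = 8:5
Make b consistent. Multiply first ratio by 8: a:b = 72:40
Multiply second ratio by 5: b:c = 40:25
Now b = 40 in both, so a:b:c = 72:40:25
Therefore a:c = 72:25
Simplify by GCD: a:c = 72:25

72:25


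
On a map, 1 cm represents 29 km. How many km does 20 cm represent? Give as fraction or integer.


Map scale: 1 cm = 29 km
Measured distance on map = 20 cm
Set up proportion: 20 * 29 / 1
= 580 / 1
= 580 km

580


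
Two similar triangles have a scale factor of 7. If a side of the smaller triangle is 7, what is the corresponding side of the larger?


Similar triangles have proportional sides
Scale factor = 7
Smaller side = 7
Corresponding larger side = 7 * 7
= 49

49


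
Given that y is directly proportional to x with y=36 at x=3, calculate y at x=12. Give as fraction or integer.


Direct proportion: y = kx
Find k: k = 36/3 = 12
Compute y at x=12: y = 12 * 12
y = 144

144


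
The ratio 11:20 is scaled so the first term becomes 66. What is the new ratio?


Original ratio: 11:20
First term target: 66
Scale factor = 66 / 11 = 6
Multiply second term: 20 * 6 = 120
Equivalent ratio = 66:120

66:120


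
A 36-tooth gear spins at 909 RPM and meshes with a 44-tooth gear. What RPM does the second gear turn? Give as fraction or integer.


Gear ratio: teeth_A * RPM_A = teeth_B * RPM_B
36 * 909 = 44 * RPM_B
32724 = 44 * RPM_B
RPM_B = 32724 / 44
RPM_B = 8181/11

8181/11


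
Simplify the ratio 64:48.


Find GCD(64, 48)
GCD = 16
Divide both by 16: 64/16 = 4, 48/16 = 3
Simplified ratio = 4:3

4:3


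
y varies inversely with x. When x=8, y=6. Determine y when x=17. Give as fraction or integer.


Inverse proportion: y = k/x
Find k: k = 8 * 6 = 48
Compute y at x=17: y = 48/17
y = 48/17

48/17


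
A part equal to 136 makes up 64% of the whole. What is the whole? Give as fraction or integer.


Given: 136 is 64% of the whole
Set up: 136 = 64/100 * whole
whole = 136 * 100 / 64
whole = 13600 / 64
whole = 425/2

425/2


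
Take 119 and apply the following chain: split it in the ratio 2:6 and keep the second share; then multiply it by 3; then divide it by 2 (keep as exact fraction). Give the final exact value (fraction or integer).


Start with 119.
Step 1: Split 2:6, second share = 119 * 6/8 = 357/4
Step 2: Multiply by 3: 357/4 * 3 = 1071/4
Step 3: Divide by 2: 1071/4 / 2 = 1071/8
Final result = 1071/8

1071/8


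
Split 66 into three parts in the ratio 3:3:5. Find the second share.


Ratio = 3:3:5
Total parts = 3 + 3 + 5 = 11
Value per part = 66 / 11 = 6
First share = 3 * 6 = 18
Middle share = 3 * 6 = 18
Third share = 5 * 6 = 30

18


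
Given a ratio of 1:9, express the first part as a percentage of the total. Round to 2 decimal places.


Total parts = 1 + 9 = 10
First part fraction = 1/10
Percentage = (1/10) * 100
= 0.1 * 100
= 10.00%

10.00


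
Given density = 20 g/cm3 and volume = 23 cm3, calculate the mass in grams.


Using mass = density * volume
Density = 20 g/cm3
Volume = 23 cm3
Mass = 20 * 23
= 460 g

460


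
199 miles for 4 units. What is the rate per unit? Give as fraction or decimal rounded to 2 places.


Total miles = 199
Number of units = 4
Unit rate = 199 / 4
= 49.75 miles per unit

49.75


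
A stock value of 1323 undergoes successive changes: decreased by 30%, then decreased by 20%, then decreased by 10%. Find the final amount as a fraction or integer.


Start: 1323
Step 1: decrease by 30% => multiply by 70/100
  1323 * 70/100 = 9261/10
Step 2: decrease by 20% => multiply by 80/100
  9261/10 * 80/100 = 18522/25
Step 3: decrease by 10% => multiply by 90/100
  18522/25 * 90/100 = 83349/125
Final value = 83349/125

83349/125


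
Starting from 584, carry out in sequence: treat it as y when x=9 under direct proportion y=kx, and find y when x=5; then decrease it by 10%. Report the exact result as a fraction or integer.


Start with 584.
Step 1: Direct prop: k = (584)/9; new y = k*5 = 584*5/9 = 2920/9
Step 2: Decrease by 10%: 2920/9 * 90/100 = 292
Final result = 292

292


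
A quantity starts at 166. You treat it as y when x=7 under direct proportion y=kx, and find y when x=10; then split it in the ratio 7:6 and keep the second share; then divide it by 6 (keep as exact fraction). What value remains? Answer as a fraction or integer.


Start with 166.
Step 1: Direct prop: k = (166)/7; new y = k*10 = 166*10/7 = 1660/7
Step 2: Split 7:6, second share = 1660/7 * 6/13 = 9960/91
Step 3: Divide by 6: 9960/91 / 6 = 1660/91
Final result = 1660/91

1660/91


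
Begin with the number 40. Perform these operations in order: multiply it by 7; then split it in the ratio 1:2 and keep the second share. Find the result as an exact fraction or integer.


Start with 40.
Step 1: Multiply by 7: 40 * 7 = 280
Step 2: Split 1:2, second share = 280 * 2/3 = 560/3
Final result = 560/3

560/3


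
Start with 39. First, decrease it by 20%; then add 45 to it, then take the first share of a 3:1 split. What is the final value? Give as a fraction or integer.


Start with 39.
Step 1: Decrease by 20%: 39 * 80/100 = 156/5
Step 2: Add 45: 156/5+45=381/5; split 3:1 first = 381/5*3/4 = 1143/20
Final result = 1143/20

1143/20


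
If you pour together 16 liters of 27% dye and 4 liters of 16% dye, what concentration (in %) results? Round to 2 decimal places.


Solute in mixture 1 = 27% of 16 L = 16*27/100 = 108/25 L
Solute in mixture 2 = 16% of 4 L = 4*16/100 = 16/25 L
Total solute = 108/25 + 16/25 = 124/25 L
Total volume = 16 + 4 = 20 L
Final concentration = 124/25/20 * 100 = 24.80%

24.80


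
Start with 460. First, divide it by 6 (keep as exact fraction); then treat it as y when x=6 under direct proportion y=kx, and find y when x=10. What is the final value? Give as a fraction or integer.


Start with 460.
Step 1: Divide by 6: 460 / 6 = 230/3
Step 2: Direct prop: k = (230/3)/6; new y = k*10 = 230/3*10/6 = 1150/9
Final result = 1150/9

1150/9


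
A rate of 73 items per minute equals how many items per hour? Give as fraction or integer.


Converting from per minute to per hour
Rate = 73 items per minute
Multiply by 60: 73 * 60
= 4380 items per hour

4380


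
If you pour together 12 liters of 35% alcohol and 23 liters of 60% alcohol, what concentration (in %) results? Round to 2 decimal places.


Solute in mixture 1 = 35% of 12 L = 12*35/100 = 21/5 L
Solute in mixture 2 = 60% of 23 L = 23*60/100 = 69/5 L
Total solute = 21/5 + 69/5 = 18 L
Total volume = 12 + 23 = 35 L
Final concentration = 18/35 * 100 = 51.43%

51.43


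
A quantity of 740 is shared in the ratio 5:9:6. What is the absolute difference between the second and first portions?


Total parts = 5 + 9 + 6 = 20
Value per part = 740 / 20 = 37
Shares: 5*37=185, 9*37=333, 6*37=222
Second share = 333, first share = 185
Difference = |333 - 185| = 148

148


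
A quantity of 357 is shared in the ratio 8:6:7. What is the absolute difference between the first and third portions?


Total parts = 8 + 6 + 7 = 21
Value per part = 357 / 21 = 17
Shares: 8*17=136, 6*17=102, 7*17=119
First share = 136, third share = 119
Difference = |136 - 119| = 17

17


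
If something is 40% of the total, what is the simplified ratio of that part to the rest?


Part = 40%, Remainder = 60%
Ratio = 40:60
GCD(40, 60) = 20
Simplify: 2:3 = 2:3

2:3


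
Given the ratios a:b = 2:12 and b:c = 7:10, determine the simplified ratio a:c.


Given a:b = 2:12 and b:c = 7:10
Make b consistent. Multiply first ratio by 7: a:b = 14:84
Multiply second ratio by 12: b:c = 84:120
Now b = 84 in both, so a:b:c = 14:84:120
Therefore a:c = 14:120
Simplify by GCD: a:c = 7:60

7:60


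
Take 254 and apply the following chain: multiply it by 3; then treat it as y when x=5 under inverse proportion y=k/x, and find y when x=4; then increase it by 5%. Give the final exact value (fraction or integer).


Start with 254.
Step 1: Multiply by 3: 254 * 3 = 762
Step 2: Inverse prop: k = (762)*5; new y = k/4 = 762*5/4 = 1905/2
Step 3: Increase by 5%: 1905/2 * 105/100 = 8001/8
Final result = 8001/8

8001/8


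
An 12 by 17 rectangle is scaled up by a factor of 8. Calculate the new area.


Original dimensions: 12 x 17
Enlargement factor = 8
New width = 12 * 8 = 96
New height = 17 * 8 = 136
New area = 96 * 136 = 13056

13056


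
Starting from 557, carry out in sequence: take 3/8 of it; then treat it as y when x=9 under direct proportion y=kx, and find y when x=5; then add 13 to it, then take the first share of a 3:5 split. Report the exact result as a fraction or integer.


Start with 557.
Step 1: Take 3/8: 557 * 3/8 = 1671/8
Step 2: Direct prop: k = (1671/8)/9; new y = k*5 = 1671/8*5/9 = 2785/24
Step 3: Add 13: 2785/24+13=3097/24; split 3:5 first = 3097/24*3/8 = 3097/64
Final result = 3097/64

3097/64


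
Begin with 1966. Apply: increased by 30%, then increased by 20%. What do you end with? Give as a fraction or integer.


Start: 1966
Step 1: increase by 30% => multiply by 130/100
  1966 * 130/100 = 12779/5
Step 2: increase by 20% => multiply by 120/100
  12779/5 * 120/100 = 76674/25
Final value = 76674/25

76674/25


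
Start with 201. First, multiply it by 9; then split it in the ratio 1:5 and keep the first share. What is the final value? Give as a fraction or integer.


Start with 201.
Step 1: Multiply by 9: 201 * 9 = 1809
Step 2: Split 1:5, first share = 1809 * 1/6 = 603/2
Final result = 603/2

603/2


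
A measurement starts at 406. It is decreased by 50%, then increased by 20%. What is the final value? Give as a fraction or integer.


Start: 406
Step 1: decrease by 50% => multiply by 50/100
  406 * 50/100 = 203
Step 2: increase by 20% => multiply by 120/100
  203 * 120/100 = 1218/5
Final value = 1218/5

1218/5


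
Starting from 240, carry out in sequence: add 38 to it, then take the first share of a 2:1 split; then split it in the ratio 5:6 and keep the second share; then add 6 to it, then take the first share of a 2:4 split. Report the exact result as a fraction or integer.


Start with 240.
Step 1: Add 38: 240+38=278; split 2:1 first = 278*2/3 = 556/3
Step 2: Split 5:6, second share = 556/3 * 6/11 = 1112/11
Step 3: Add 6: 1112/11+6=1178/11; split 2:4 first = 1178/11*2/6 = 1178/33
Final result = 1178/33

1178/33


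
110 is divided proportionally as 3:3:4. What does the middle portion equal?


Ratio = 3:3:4
Total parts = 3 + 3 + 4 = 10
Value per part = 110 / 10 = 11
First share = 3 * 11 = 33
Middle share = 3 * 11 = 33
Third share = 4 * 11 = 44

33


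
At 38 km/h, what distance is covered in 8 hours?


Using distance = speed * time
Speed = 38 km/h
Time = 8 hours
Distance = 38 * 8
= 304 km

304


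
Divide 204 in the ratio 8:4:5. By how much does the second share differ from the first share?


Total parts = 8 + 4 + 5 = 17
Value per part = 204 / 17 = 12
Shares: 8*12=96, 4*12=48, 5*12=60
Second share = 48, first share = 96
Difference = |48 - 96| = 48

48


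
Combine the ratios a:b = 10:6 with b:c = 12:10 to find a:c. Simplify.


Given a:b = 10:6 and b:c = 12:10
Make b consistent. Multiply first ratio by 12: a:b = 120:72
Multiply second ratio by 6: b:c = 72:60
Now b = 72 in both, so a:b:c = 120:72:60
Therefore a:c = 120:60
Simplify by GCD: a:c = 2:1

2:1


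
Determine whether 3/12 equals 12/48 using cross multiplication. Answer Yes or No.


Cross multiply to check 3/12 = 12/48
Left cross product: 3 * 48 = 144
Right cross product: 12 * 12 = 144
144 = 144
Equal, so proportions match => Yes

Yes


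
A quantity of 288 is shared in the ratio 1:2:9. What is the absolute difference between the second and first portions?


Total parts = 1 + 2 + 9 = 12
Value per part = 288 / 12 = 24
Shares: 1*24=24, 2*24=48, 9*24=216
Second share = 48, first share = 24
Difference = |48 - 24| = 24

24


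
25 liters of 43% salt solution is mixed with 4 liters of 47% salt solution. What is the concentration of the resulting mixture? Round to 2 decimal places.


Solute in mixture 1 = 43% of 25 L = 25*43/100 = 43/4 L
Solute in mixture 2 = 47% of 4 L = 4*47/100 = 47/25 L
Total solute = 43/4 + 47/25 = 1263/100 L
Total volume = 25 + 4 = 29 L
Final concentration = 1263/100/29 * 100 = 43.55%

43.55


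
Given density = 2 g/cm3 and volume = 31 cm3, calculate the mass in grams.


Using mass = density * volume
Density = 2 g/cm3
Volume = 31 cm3
Mass = 2 * 31
= 62 g

62


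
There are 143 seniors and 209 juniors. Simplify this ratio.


Find GCD(143, 209)
GCD = 11
Divide both by 11: 143/11 = 13, 209/11 = 19
Simplified ratio = 13:19

13:19


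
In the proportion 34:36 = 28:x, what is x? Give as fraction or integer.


Setting up: 34/36 = 28/x
Cross multiply: 34 * x = 36 * 28
34x = 1008
x = 1008/34
x = 504/17

504/17


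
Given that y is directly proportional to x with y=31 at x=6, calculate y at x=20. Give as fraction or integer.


Direct proportion: y = kx
Find k: k = 31/6 = 31/6
Compute y at x=20: y = 31/6 * 20
y = 310/3

310/3


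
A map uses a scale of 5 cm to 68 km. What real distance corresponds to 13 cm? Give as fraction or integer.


Map scale: 5 cm = 68 km
Measured distance on map = 13 cm
Set up proportion: 13 * 68 / 5
= 884 / 5
= 884/5 km

884/5


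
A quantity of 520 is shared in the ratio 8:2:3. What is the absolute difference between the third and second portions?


Total parts = 8 + 2 + 3 = 13
Value per part = 520 / 13 = 40
Shares: 8*40=320, 2*40=80, 3*40=120
Third share = 120, second share = 80
Difference = |120 - 80| = 40

40


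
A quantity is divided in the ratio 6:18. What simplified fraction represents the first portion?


Total parts = 6 + 18 = 24
First part fraction = 6/24
Simplify: 6/24 = 1/4

1/4


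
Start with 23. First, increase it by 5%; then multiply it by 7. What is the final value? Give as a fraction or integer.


Start with 23.
Step 1: Increase by 5%: 23 * 105/100 = 483/20
Step 2: Multiply by 7: 483/20 * 7 = 3381/20
Final result = 3381/20

3381/20


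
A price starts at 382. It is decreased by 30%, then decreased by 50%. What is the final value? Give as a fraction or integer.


Start: 382
Step 1: decrease by 30% => multiply by 70/100
  382 * 70/100 = 1337/5
Step 2: decrease by 50% => multiply by 50/100
  1337/5 * 50/100 = 1337/10
Final value = 1337/10

1337/10


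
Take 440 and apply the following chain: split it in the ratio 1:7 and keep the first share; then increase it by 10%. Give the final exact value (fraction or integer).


Start with 440.
Step 1: Split 1:7, first share = 440 * 1/8 = 55
Step 2: Increase by 10%: 55 * 110/100 = 121/2
Final result = 121/2

121/2


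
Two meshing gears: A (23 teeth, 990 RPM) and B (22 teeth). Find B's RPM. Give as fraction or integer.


Gear ratio: teeth_A * RPM_A = teeth_B * RPM_B
23 * 990 = 22 * RPM_B
22770 = 22 * RPM_B
RPM_B = 22770 / 22
RPM_B = 1035

1035


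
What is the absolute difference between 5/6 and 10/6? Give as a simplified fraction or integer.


Simplify: 5/6 = 5/6 and 10/6 = 5/3
Find common denominator: LCD = 6
Convert: 5/6 and 10/6
Difference = |5 - 10|/6 = 5/6
Simplified = 5/6

5/6


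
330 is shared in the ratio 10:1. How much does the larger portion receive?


Total parts = 10 + 1 = 11
Value per part = 330 / 11 = 30
First share = 10 * 30 = 300
Second share = 1 * 30 = 30
Larger share = 300

300


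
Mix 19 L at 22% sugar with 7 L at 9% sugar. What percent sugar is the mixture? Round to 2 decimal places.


Solute in mixture 1 = 22% of 19 L = 19*22/100 = 209/50 L
Solute in mixture 2 = 9% of 7 L = 7*9/100 = 63/100 L
Total solute = 209/50 + 63/100 = 481/100 L
Total volume = 19 + 7 = 26 L
Final concentration = 481/100/26 * 100 = 18.50%

18.50


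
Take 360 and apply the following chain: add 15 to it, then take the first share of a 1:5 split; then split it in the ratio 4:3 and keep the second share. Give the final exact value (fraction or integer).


Start with 360.
Step 1: Add 15: 360+15=375; split 1:5 first = 375*1/6 = 125/2
Step 2: Split 4:3, second share = 125/2 * 3/7 = 375/14
Final result = 375/14

375/14


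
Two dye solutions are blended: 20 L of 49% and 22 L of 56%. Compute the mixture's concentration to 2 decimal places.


Solute in mixture 1 = 49% of 20 L = 20*49/100 = 49/5 L
Solute in mixture 2 = 56% of 22 L = 22*56/100 = 308/25 L
Total solute = 49/5 + 308/25 = 553/25 L
Total volume = 20 + 22 = 42 L
Final concentration = 553/25/42 * 100 = 52.67%

52.67


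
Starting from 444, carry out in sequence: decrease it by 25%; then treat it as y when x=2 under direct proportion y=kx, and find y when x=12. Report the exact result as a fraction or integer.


Start with 444.
Step 1: Decrease by 25%: 444 * 75/100 = 333
Step 2: Direct prop: k = (333)/2; new y = k*12 = 333*12/2 = 1998
Final result = 1998

1998


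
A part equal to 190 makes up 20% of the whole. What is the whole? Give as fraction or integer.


Given: 190 is 20% of the whole
Set up: 190 = 20/100 * whole
whole = 190 * 100 / 20
whole = 19000 / 20
whole = 950

950


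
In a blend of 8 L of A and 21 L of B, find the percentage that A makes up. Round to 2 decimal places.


Volume of A = 8 L
Volume of B = 21 L
Total volume = 8 + 21 = 29 L
Percentage of A = (8/29) * 100
= 27.59%

27.59


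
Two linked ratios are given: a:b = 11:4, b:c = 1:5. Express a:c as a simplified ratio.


Given a:b = 11:4 and b:c = 1:5
Make b consistent. Multiply first ratio by 1: a:b = 11:4
Multiply second ratio by 4: b:c = 4:20
Now b = 4 in both, so a:b:c = 11:4:20
Therefore a:c = 11:20
Simplify by GCD: a:c = 11:20

11:20


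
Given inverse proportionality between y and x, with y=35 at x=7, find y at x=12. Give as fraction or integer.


Inverse proportion: y = k/x
Find k: k = 7 * 35 = 245
Compute y at x=12: y = 245/12
y = 245/12

245/12


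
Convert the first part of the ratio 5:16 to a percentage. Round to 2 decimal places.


Total parts = 5 + 16 = 21
First part fraction = 5/21
Percentage = (5/21) * 100
= 0.238095 * 100
= 23.81%

23.81


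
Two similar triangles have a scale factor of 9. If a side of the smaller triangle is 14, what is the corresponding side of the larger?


Similar triangles have proportional sides
Scale factor = 9
Smaller side = 14
Corresponding larger side = 14 * 9
= 126

126


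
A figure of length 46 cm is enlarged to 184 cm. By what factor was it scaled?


Original length = 46 cm
Scaled length = 184 cm
Scale factor = 184 / 46
= 4

4


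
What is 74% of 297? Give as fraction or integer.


Compute 74% of 297
Convert percentage: 74% = 74/100
Multiply: 297 * 74/100
= 21978/100
= 10989/50

10989/50


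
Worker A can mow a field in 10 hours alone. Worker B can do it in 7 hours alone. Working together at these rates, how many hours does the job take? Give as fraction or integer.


Rate of A = 1/10 job per hour
Rate of B = 1/7 job per hour
Combined rate = 1/10 + 1/7
Find common denominator: (7 + 10)/(10*7) = 17/70
Combined rate = 17/70 job per hour
Time together = 1 / (17/70) = 70/17 hours

70/17


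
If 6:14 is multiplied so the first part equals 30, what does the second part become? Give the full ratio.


Original ratio: 6:14
First term target: 30
Scale factor = 30 / 6 = 5
Multiply second term: 14 * 5 = 70
Equivalent ratio = 30:70

30:70


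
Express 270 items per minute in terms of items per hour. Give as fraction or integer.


Converting from per minute to per hour
Rate = 270 items per minute
Multiply by 60: 270 * 60
= 16200 items per hour

16200


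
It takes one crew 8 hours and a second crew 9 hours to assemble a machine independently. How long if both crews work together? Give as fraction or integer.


Rate of A = 1/8 job per hour
Rate of B = 1/9 job per hour
Combined rate = 1/8 + 1/9
Find common denominator: (9 + 8)/(8*9) = 17/72
Combined rate = 17/72 job per hour
Time together = 1 / (17/72) = 72/17 hours

72/17


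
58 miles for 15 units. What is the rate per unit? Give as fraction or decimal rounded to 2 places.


Total miles = 58
Number of units = 15
Unit rate = 58 / 15
= 3.87 miles per unit

3.87


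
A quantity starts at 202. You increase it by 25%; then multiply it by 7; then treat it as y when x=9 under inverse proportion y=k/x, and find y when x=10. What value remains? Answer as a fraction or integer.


Start with 202.
Step 1: Increase by 25%: 202 * 125/100 = 505/2
Step 2: Multiply by 7: 505/2 * 7 = 3535/2
Step 3: Inverse prop: k = (3535/2)*9; new y = k/10 = 3535/2*9/10 = 6363/4
Final result = 6363/4

6363/4


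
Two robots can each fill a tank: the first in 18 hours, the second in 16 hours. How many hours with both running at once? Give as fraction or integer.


Rate of A = 1/18 job per hour
Rate of B = 1/16 job per hour
Combined rate = 1/18 + 1/16
Find common denominator: (16 + 18)/(18*16) = 34/288
Combined rate = 17/144 job per hour
Time together = 1 / (17/144) = 144/17 hours

144/17


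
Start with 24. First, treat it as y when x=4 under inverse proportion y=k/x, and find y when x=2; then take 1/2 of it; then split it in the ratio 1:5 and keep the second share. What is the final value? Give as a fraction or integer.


Start with 24.
Step 1: Inverse prop: k = (24)*4; new y = k/2 = 24*4/2 = 48
Step 2: Take 1/2: 48 * 1/2 = 24
Step 3: Split 1:5, second share = 24 * 5/6 = 20
Final result = 20

20


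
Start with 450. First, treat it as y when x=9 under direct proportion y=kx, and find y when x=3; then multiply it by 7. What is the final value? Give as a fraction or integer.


Start with 450.
Step 1: Direct prop: k = (450)/9; new y = k*3 = 450*3/9 = 150
Step 2: Multiply by 7: 150 * 7 = 1050
Final result = 1050

1050


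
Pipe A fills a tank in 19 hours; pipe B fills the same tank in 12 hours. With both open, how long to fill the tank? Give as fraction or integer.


Rate of A = 1/19 job per hour
Rate of B = 1/12 job per hour
Combined rate = 1/19 + 1/12
Find common denominator: (12 + 19)/(19*12) = 31/228
Combined rate = 31/228 job per hour
Time together = 1 / (31/228) = 228/31 hours

228/31


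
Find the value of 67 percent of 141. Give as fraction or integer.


Compute 67% of 141
Convert percentage: 67% = 67/100
Multiply: 141 * 67/100
= 9447/100
= 9447/100

9447/100


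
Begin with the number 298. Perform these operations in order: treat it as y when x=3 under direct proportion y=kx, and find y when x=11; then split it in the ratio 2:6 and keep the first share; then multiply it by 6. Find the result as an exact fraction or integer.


Start with 298.
Step 1: Direct prop: k = (298)/3; new y = k*11 = 298*11/3 = 3278/3
Step 2: Split 2:6, first share = 3278/3 * 2/8 = 1639/6
Step 3: Multiply by 6: 1639/6 * 6 = 1639
Final result = 1639

1639


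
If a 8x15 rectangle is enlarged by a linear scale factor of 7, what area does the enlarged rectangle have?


Original dimensions: 8 x 15
Enlargement factor = 7
New width = 8 * 7 = 56
New height = 15 * 7 = 105
New area = 56 * 105 = 5880

5880


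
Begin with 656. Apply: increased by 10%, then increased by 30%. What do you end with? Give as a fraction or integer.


Start: 656
Step 1: increase by 10% => multiply by 110/100
  656 * 110/100 = 3608/5
Step 2: increase by 30% => multiply by 130/100
  3608/5 * 130/100 = 23452/25
Final value = 23452/25

23452/25


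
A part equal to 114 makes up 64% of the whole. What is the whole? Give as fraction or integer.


Given: 114 is 64% of the whole
Set up: 114 = 64/100 * whole
whole = 114 * 100 / 64
whole = 11400 / 64
whole = 1425/8

1425/8


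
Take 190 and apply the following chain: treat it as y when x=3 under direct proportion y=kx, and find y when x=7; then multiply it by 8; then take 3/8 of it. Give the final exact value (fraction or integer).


Start with 190.
Step 1: Direct prop: k = (190)/3; new y = k*7 = 190*7/3 = 1330/3
Step 2: Multiply by 8: 1330/3 * 8 = 10640/3
Step 3: Take 3/8: 10640/3 * 3/8 = 1330
Final result = 1330

1330


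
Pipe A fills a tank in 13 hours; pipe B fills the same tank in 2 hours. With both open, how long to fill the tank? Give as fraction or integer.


Rate of A = 1/13 job per hour
Rate of B = 1/2 job per hour
Combined rate = 1/13 + 1/2
Find common denominator: (2 + 13)/(13*2) = 15/26
Combined rate = 15/26 job per hour
Time together = 1 / (15/26) = 26/15 hours

26/15


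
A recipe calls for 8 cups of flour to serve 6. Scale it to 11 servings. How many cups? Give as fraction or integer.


Original: 8 cups for 6 servings
Target servings = 11
Scaling factor = 11/6
New amount = 8 * 11/6
= 88/6
= 44/3 cups

44/3


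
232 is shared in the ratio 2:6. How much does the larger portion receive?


Total parts = 2 + 6 = 8
Value per part = 232 / 8 = 29
First share = 2 * 29 = 58
Second share = 6 * 29 = 174
Larger share = 174

174


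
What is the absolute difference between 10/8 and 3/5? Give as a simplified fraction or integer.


Simplify: 10/8 = 5/4 and 3/5 = 3/5
Find common denominator: LCD = 20
Convert: 25/20 and 12/20
Difference = |25 - 12|/20 = 13/20
Simplified = 13/20

13/20


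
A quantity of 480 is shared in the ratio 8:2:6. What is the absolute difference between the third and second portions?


Total parts = 8 + 2 + 6 = 16
Value per part = 480 / 16 = 30
Shares: 8*30=240, 2*30=60, 6*30=180
Third share = 180, second share = 60
Difference = |180 - 60| = 120

120


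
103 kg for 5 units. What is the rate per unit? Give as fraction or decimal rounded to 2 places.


Total kg = 103
Number of units = 5
Unit rate = 103 / 5
= 20.60 kg per unit

20.60


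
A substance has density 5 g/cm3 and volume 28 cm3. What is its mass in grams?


Using mass = density * volume
Density = 5 g/cm3
Volume = 28 cm3
Mass = 5 * 28
= 140 g

140


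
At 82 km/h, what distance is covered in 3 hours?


Using distance = speed * time
Speed = 82 km/h
Time = 3 hours
Distance = 82 * 3
= 246 km

246


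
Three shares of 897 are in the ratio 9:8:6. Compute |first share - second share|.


Total parts = 9 + 8 + 6 = 23
Value per part = 897 / 23 = 39
Shares: 9*39=351, 8*39=312, 6*39=234
First share = 351, second share = 312
Difference = |351 - 312| = 39

39


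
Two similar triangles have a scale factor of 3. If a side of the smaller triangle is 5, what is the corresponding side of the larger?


Similar triangles have proportional sides
Scale factor = 3
Smaller side = 5
Corresponding larger side = 5 * 3
= 15

15


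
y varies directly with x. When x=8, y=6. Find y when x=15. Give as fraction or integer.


Direct proportion: y = kx
Find k: k = 6/8 = 3/4
Compute y at x=15: y = 3/4 * 15
y = 45/4

45/4


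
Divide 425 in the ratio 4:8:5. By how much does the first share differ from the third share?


Total parts = 4 + 8 + 5 = 17
Value per part = 425 / 17 = 25
Shares: 4*25=100, 8*25=200, 5*25=125
First share = 100, third share = 125
Difference = |100 - 125| = 25

25


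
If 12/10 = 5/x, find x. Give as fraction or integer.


Setting up: 12/10 = 5/x
Cross multiply: 12 * x = 10 * 5
12x = 50
x = 50/12
x = 25/6

25/6


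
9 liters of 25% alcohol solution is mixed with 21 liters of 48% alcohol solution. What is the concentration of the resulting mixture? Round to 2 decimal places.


Solute in mixture 1 = 25% of 9 L = 9*25/100 = 9/4 L
Solute in mixture 2 = 48% of 21 L = 21*48/100 = 252/25 L
Total solute = 9/4 + 252/25 = 1233/100 L
Total volume = 9 + 21 = 30 L
Final concentration = 1233/100/30 * 100 = 41.10%

41.10


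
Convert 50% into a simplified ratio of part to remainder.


Part = 50%, Remainder = 50%
Ratio = 50:50
GCD(50, 50) = 50
Simplify: 1:1 = 1:1

1:1


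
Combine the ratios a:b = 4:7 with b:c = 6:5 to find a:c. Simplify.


Given a:b = 4:7 and b:c = 6:5
Make b consistent. Multiply first ratio by 6: a:b = 24:42
Multiply second ratio by 7: b:c = 42:35
Now b = 42 in both, so a:b:c = 24:42:35
Therefore a:c = 24:35
Simplify by GCD: a:c = 24:35

24:35


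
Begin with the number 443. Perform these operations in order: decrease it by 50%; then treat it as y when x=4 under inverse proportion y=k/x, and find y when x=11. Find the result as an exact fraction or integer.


Start with 443.
Step 1: Decrease by 50%: 443 * 50/100 = 443/2
Step 2: Inverse prop: k = (443/2)*4; new y = k/11 = 443/2*4/11 = 886/11
Final result = 886/11

886/11


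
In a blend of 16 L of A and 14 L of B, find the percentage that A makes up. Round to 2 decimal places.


Volume of A = 16 L
Volume of B = 14 L
Total volume = 16 + 14 = 30 L
Percentage of A = (16/30) * 100
= 53.33%

53.33


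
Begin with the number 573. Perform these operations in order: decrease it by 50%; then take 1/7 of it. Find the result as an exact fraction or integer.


Start with 573.
Step 1: Decrease by 50%: 573 * 50/100 = 573/2
Step 2: Take 1/7: 573/2 * 1/7 = 573/14
Final result = 573/14

573/14


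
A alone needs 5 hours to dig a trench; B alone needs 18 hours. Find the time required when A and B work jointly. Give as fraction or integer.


Rate of A = 1/5 job per hour
Rate of B = 1/18 job per hour
Combined rate = 1/5 + 1/18
Find common denominator: (18 + 5)/(5*18) = 23/90
Combined rate = 23/90 job per hour
Time together = 1 / (23/90) = 90/23 hours

90/23


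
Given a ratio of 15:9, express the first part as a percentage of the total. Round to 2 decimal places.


Total parts = 15 + 9 = 24
First part fraction = 15/24
Percentage = (15/24) * 100
= 0.625 * 100
= 62.50%

62.50


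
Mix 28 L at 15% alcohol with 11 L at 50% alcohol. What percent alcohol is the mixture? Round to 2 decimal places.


Solute in mixture 1 = 15% of 28 L = 28*15/100 = 21/5 L
Solute in mixture 2 = 50% of 11 L = 11*50/100 = 11/2 L
Total solute = 21/5 + 11/2 = 97/10 L
Total volume = 28 + 11 = 39 L
Final concentration = 97/10/39 * 100 = 24.87%

24.87


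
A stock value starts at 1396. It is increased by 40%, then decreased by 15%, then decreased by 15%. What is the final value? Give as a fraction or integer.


Start: 1396
Step 1: increase by 40% => multiply by 140/100
  1396 * 140/100 = 9772/5
Step 2: decrease by 15% => multiply by 85/100
  9772/5 * 85/100 = 41531/25
Step 3: decrease by 15% => multiply by 85/100
  41531/25 * 85/100 = 706027/500
Final value = 706027/500

706027/500


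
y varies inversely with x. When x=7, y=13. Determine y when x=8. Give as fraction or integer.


Inverse proportion: y = k/x
Find k: k = 7 * 13 = 91
Compute y at x=8: y = 91/8
y = 91/8

91/8


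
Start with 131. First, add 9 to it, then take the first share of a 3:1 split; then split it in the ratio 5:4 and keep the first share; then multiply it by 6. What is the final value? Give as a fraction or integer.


Start with 131.
Step 1: Add 9: 131+9=140; split 3:1 first = 140*3/4 = 105
Step 2: Split 5:4, first share = 105 * 5/9 = 175/3
Step 3: Multiply by 6: 175/3 * 6 = 350
Final result = 350

350


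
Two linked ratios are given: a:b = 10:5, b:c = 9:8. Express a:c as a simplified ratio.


Given a:b = 10:5 and b:c = 9:8
Make b consistent. Multiply first ratio by 9: a:b = 90:45
Multiply second ratio by 5: b:c = 45:40
Now b = 45 in both, so a:b:c = 90:45:40
Therefore a:c = 90:40
Simplify by GCD: a:c = 9:4

9:4


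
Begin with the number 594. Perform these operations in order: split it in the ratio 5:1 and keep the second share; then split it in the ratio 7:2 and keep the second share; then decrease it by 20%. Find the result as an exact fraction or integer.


Start with 594.
Step 1: Split 5:1, second share = 594 * 1/6 = 99
Step 2: Split 7:2, second share = 99 * 2/9 = 22
Step 3: Decrease by 20%: 22 * 80/100 = 88/5
Final result = 88/5

88/5


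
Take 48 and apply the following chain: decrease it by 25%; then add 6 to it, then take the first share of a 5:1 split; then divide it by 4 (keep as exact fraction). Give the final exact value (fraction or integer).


Start with 48.
Step 1: Decrease by 25%: 48 * 75/100 = 36
Step 2: Add 6: 36+6=42; split 5:1 first = 42*5/6 = 35
Step 3: Divide by 4: 35 / 4 = 35/4
Final result = 35/4

35/4


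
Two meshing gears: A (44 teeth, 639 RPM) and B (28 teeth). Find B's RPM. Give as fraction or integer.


Gear ratio: teeth_A * RPM_A = teeth_B * RPM_B
44 * 639 = 28 * RPM_B
28116 = 28 * RPM_B
RPM_B = 28116 / 28
RPM_B = 7029/7

7029/7


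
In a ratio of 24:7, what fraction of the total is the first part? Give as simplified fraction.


Total parts = 24 + 7 = 31
First part fraction = 24/31
Simplify: 24/31 = 24/31

24/31


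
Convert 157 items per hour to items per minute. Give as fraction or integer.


Converting from per hour to per minute
Rate = 157 items per hour
Divide by 60: 157/60
= 157/60 items per minute

157/60


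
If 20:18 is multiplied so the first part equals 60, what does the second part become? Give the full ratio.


Original ratio: 20:18
First term target: 60
Scale factor = 60 / 20 = 3
Multiply second term: 18 * 3 = 54
Equivalent ratio = 60:54

60:54


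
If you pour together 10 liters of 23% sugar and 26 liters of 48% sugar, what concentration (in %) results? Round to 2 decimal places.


Solute in mixture 1 = 23% of 10 L = 10*23/100 = 23/10 L
Solute in mixture 2 = 48% of 26 L = 26*48/100 = 312/25 L
Total solute = 23/10 + 312/25 = 739/50 L
Total volume = 10 + 26 = 36 L
Final concentration = 739/50/36 * 100 = 41.06%

41.06


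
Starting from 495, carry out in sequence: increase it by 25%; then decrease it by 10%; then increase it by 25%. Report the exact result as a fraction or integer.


Start with 495.
Step 1: Increase by 25%: 495 * 125/100 = 2475/4
Step 2: Decrease by 10%: 2475/4 * 90/100 = 4455/8
Step 3: Increase by 25%: 4455/8 * 125/100 = 22275/32
Final result = 22275/32

22275/32


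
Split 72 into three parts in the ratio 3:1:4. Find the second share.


Ratio = 3:1:4
Total parts = 3 + 1 + 4 = 8
Value per part = 72 / 8 = 9
First share = 3 * 9 = 27
Middle share = 1 * 9 = 9
Third share = 4 * 9 = 36

9


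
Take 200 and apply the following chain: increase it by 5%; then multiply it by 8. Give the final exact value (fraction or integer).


Start with 200.
Step 1: Increase by 5%: 200 * 105/100 = 210
Step 2: Multiply by 8: 210 * 8 = 1680
Final result = 1680

1680


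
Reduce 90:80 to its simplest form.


Find GCD(90, 80)
GCD = 10
Divide both by 10: 90/10 = 9, 80/10 = 8
Simplified ratio = 9:8

9:8


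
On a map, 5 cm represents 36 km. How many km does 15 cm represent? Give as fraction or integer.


Map scale: 5 cm = 36 km
Measured distance on map = 15 cm
Set up proportion: 15 * 36 / 5
= 540 / 5
= 108 km

108


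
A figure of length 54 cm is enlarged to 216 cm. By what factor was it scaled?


Original length = 54 cm
Scaled length = 216 cm
Scale factor = 216 / 54
= 4

4


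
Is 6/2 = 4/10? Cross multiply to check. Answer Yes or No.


Cross multiply to check 6/2 = 4/10
Left cross product: 6 * 10 = 60
Right cross product: 2 * 4 = 8
60 != 8
Not equal, so proportions differ => No

No


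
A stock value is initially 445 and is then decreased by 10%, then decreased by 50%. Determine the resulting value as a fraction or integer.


Start: 445
Step 1: decrease by 10% => multiply by 90/100
  445 * 90/100 = 801/2
Step 2: decrease by 50% => multiply by 50/100
  801/2 * 50/100 = 801/4
Final value = 801/4

801/4


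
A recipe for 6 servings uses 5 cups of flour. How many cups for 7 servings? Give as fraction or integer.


Original: 5 cups for 6 servings
Target servings = 7
Scaling factor = 7/6
New amount = 5 * 7/6
= 35/6
= 35/6 cups

35/6


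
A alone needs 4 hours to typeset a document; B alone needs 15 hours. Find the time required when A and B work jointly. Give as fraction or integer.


Rate of A = 1/4 job per hour
Rate of B = 1/15 job per hour
Combined rate = 1/4 + 1/15
Find common denominator: (15 + 4)/(4*15) = 19/60
Combined rate = 19/60 job per hour
Time together = 1 / (19/60) = 60/19 hours

60/19


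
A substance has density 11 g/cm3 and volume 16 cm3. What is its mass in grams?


Using mass = density * volume
Density = 11 g/cm3
Volume = 16 cm3
Mass = 11 * 16
= 176 g

176


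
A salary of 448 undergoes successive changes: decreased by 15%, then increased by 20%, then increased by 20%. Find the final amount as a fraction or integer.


Start: 448
Step 1: decrease by 15% => multiply by 85/100
  448 * 85/100 = 1904/5
Step 2: increase by 20% => multiply by 120/100
  1904/5 * 120/100 = 11424/25
Step 3: increase by 20% => multiply by 120/100
  11424/25 * 120/100 = 68544/125
Final value = 68544/125

68544/125


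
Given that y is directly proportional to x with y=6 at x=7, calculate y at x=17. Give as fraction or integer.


Direct proportion: y = kx
Find k: k = 6/7 = 6/7
Compute y at x=17: y = 6/7 * 17
y = 102/7

102/7


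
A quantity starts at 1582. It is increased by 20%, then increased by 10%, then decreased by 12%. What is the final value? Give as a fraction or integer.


Start: 1582
Step 1: increase by 20% => multiply by 120/100
  1582 * 120/100 = 9492/5
Step 2: increase by 10% => multiply by 110/100
  9492/5 * 110/100 = 52206/25
Step 3: decrease by 12% => multiply by 88/100
  52206/25 * 88/100 = 1148532/625
Final value = 1148532/625

1148532/625


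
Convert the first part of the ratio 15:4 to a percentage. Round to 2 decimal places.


Total parts = 15 + 4 = 19
First part fraction = 15/19
Percentage = (15/19) * 100
= 0.789474 * 100
= 78.95%

78.95


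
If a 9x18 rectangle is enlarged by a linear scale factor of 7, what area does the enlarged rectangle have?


Original dimensions: 9 x 18
Enlargement factor = 7
New width = 9 * 7 = 63
New height = 18 * 7 = 126
New area = 63 * 126 = 7938

7938


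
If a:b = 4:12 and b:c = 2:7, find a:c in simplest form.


Given a:b = 4:12 and b:c = 2:7
Make b consistent. Multiply first ratio by 2: a:b = 8:24
Multiply second ratio by 12: b:c = 24:84
Now b = 24 in both, so a:b:c = 8:24:84
Therefore a:c = 8:84
Simplify by GCD: a:c = 2:21

2:21


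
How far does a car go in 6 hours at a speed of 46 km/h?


Using distance = speed * time
Speed = 46 km/h
Time = 6 hours
Distance = 46 * 6
= 276 km

276


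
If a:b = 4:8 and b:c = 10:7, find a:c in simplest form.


Given a:b = 4:8 and b:c = 10:7
Make b consistent. Multiply first ratio by 10: a:b = 40:80
Multiply second ratio by 8: b:c = 80:56
Now b = 80 in both, so a:b:c = 40:80:56
Therefore a:c = 40:56
Simplify by GCD: a:c = 5:7

5:7
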